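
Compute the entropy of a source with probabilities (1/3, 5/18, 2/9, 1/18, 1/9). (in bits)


H = -sum(p_i * log2(p_i)). Terms: -(1/3)*log2(1/3) = 0.528321; -(5/18)*log2(5/18) = 0.513332; -(2/9)*log2(2/9) = 0.482206; -(1/18)*log2(1/18) = 0.231663; -(1/9)*log2(1/9) = 0.352214. H = 0.528321 + 0.513332 + 0.482206 + 0.231663 + 0.352214 = 2.1077

2.1077 bits


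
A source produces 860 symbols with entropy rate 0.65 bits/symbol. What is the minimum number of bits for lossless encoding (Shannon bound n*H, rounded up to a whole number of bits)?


Minimum bits >= n * H = 860 * 0.65 = 559.0, rounded up to a whole number of bits = 559

559 bits


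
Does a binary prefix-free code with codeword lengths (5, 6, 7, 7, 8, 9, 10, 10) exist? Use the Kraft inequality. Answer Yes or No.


Kraft sum = sum(2^(-l_i)) = 0.0703, need <= 1. Result: satisfied (a binary prefix-free code with these lengths exists)

Yes


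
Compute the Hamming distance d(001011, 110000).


Count differing positions: ^ ^ ^ . ^ ^ = 5 differences

5


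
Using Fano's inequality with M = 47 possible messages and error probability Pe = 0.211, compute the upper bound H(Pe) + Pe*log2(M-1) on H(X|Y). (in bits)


H(Pe) = -Pe*log2(Pe) - (1-Pe)*log2(1-Pe) = -0.211*log2(0.211) - 0.789*log2(0.789) = 0.473629 + 0.269761 = 0.7434. Pe*log2(M-1) = 0.211*log2(46) = 1.165472. Bound = H(Pe) + Pe*log2(M-1) = 0.473629 + 0.269761 + 1.165472 = 1.9089

1.9089 bits


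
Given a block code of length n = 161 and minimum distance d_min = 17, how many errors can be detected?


Detection capability = d_min - 1 = 17 - 1 = 16

16 errors


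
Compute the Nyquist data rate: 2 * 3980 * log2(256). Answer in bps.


Rate = 2 * B * log2(M) = 2 * 3980 * 8.0 = 63680.0

63680.0 bps


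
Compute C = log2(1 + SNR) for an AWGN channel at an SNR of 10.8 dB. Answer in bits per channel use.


SNR_linear = 10^(10.8/10) = 12.0226; C = log2(1 + SNR_linear) = log2(1 + 12.0226) = 3.703

3.703 bits/channel use


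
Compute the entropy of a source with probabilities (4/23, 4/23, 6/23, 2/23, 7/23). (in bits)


H = -sum(p_i * log2(p_i)). Terms: -(4/23)*log2(4/23) = 0.438880; -(4/23)*log2(4/23) = 0.438880; -(6/23)*log2(6/23) = 0.505722; -(2/23)*log2(2/23) = 0.306397; -(7/23)*log2(7/23) = 0.522324. H = 0.438880 + 0.438880 + 0.505722 + 0.306397 + 0.522324 = 2.2122

2.2122 bits


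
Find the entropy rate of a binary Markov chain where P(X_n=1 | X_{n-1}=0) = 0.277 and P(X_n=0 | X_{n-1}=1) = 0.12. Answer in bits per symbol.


Stationary distribution: pi_0 = p10/(p01+p10) = 0.3023, pi_1 = 0.6977. Entropy rate H' = pi_0*H(p01) + pi_1*H(p10) = 0.3023*0.8513 + 0.6977*0.5294 = 0.6267

0.6267 bits/symbol


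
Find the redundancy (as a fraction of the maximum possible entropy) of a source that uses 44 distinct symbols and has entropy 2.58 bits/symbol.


H_max = log2(K) = log2(44) = 5.4594 bits/symbol. Redundancy = 1 - H/H_max = 1 - 2.58/5.4594 = 1 - 0.4726 = 0.5274

0.5274


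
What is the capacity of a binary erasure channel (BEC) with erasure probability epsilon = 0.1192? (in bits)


C = 1 - epsilon = 1 - 0.1192 = 0.8808

0.8808 bits


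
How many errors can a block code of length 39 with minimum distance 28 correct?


Correction capability = floor((d-1)/2) = floor((28-1)/2) = 13

13 errors


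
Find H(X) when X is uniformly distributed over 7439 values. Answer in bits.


H = log2(n) = log2(7439) = 12.8609

12.8609 bits


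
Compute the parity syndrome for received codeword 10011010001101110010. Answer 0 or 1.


Syndrome = XOR of all bits = 1 XOR 0 XOR 0 XOR 1 XOR 1 XOR 0 XOR 1 XOR 0 XOR 0 XOR 0 XOR 1 XOR 1 XOR 0 XOR 1 XOR 1 XOR 1 XOR 0 XOR 0 XOR 1 XOR 0 = 0

0


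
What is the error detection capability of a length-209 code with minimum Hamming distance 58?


Detection capability = d_min - 1 = 58 - 1 = 57

57 errors


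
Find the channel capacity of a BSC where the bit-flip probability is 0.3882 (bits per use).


H(p) = -p*log2(p) - (1-p)*log2(1-p) = -0.3882*log2(0.3882) - 0.6118*log2(0.6118) = 0.529943 + 0.433685 = 0.9636. C = 1 - H(p) = 1 - 0.9636 = 0.0364

0.0364 bits


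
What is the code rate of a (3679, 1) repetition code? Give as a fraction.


Rate = k/n = 1/3679

1/3679


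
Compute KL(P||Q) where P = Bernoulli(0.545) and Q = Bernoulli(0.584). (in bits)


KL = p*log2(p/q) + (1-p)*log2((1-p)/(1-q)) = 0.545*log2(0.545/0.584) + 0.455*log2(0.455/0.416) = 0.0045

0.0045 bits


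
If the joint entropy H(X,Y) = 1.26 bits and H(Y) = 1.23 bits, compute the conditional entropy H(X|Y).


H(X|Y) = H(X,Y) - H(Y) = 1.26 - 1.23 = 0.03

0.03 bits


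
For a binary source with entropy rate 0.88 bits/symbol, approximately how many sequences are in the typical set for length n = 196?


log2|A_typical| = nH = 196 * 0.88 = 172.48, so |A_typical| ~ 2^172.48 = 8.349e+51

8.349e+51


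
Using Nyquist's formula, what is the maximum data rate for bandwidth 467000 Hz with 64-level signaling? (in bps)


Rate = 2 * B * log2(M) = 2 * 467000 * 6.0 = 5604000.0

5604000.0 bps


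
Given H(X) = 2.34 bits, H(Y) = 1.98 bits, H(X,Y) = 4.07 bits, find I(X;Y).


I(X;Y) = H(X) + H(Y) - H(X,Y) = 2.34 + 1.98 - 4.07 = 0.25

0.25 bits


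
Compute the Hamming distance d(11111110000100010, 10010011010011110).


Count differing positions: . ^ ^ . ^ ^ . ^ . ^ . ^ ^ ^ ^ . . = 10 differences

10


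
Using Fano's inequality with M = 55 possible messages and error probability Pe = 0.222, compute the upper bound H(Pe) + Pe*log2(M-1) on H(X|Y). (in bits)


H(Pe) = -Pe*log2(Pe) - (1-Pe)*log2(1-Pe) = -0.222*log2(0.222) - 0.778*log2(0.778) = 0.482044 + 0.281759 = 0.7638. Pe*log2(M-1) = 0.222*log2(54) = 1.277585. Bound = H(Pe) + Pe*log2(M-1) = 0.482044 + 0.281759 + 1.277585 = 2.0414

2.0414 bits


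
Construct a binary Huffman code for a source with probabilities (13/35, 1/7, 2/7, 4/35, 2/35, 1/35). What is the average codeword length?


Huffman construction (repeatedly merge the two least-probable nodes; each merge adds 1 bit to every symbol beneath it): 1/35 + 2/35 = 3/35; 3/35 + 4/35 = 1/5; 1/7 + 1/5 = 12/35; 2/7 + 12/35 = 22/35; 13/35 + 22/35 = 1. Resulting codeword lengths (in the order the probabilities were given): (1, 3, 2, 4, 5, 5). L_avg = sum(p_i * l_i) = 13/35*1 + 1/7*3 + 2/7*2 + 4/35*4 + 2/35*5 + 1/35*5 = 79/35 = 2.2571

2.2571 bits


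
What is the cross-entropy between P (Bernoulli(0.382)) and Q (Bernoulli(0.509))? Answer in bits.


H(P,Q) = -p*log2(q) - (1-p)*log2(1-q). -0.382*log2(0.509) = 0.372168; -0.618*log2(0.491) = 0.634195. H(P,Q) = 0.372168 + 0.634195 = 1.0064

1.0064 bits


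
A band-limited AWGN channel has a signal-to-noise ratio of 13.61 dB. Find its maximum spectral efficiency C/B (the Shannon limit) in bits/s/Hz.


SNR_linear = 10^(13.61/10) = 22.9615; C/B = log2(1 + SNR_linear) = log2(1 + 22.9615) = 4.5826

4.5826 bits/s/Hz


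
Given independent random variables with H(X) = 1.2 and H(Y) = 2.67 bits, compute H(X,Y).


For independent variables, H(X,Y) = H(X) + H(Y) = 1.2 + 2.67 = 3.87

3.87 bits


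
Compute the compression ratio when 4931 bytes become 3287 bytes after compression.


Ratio = original / compressed = 4931 / 3287 = 1.5002

1.5002


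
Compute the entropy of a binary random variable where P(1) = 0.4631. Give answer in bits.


H = -p*log2(p) - (1-p)*log2(1-p). -0.4631*log2(0.4631) = 0.514321; -0.5369*log2(0.5369) = 0.481747. H = 0.514321 + 0.481747 = 0.9961

0.9961 bits


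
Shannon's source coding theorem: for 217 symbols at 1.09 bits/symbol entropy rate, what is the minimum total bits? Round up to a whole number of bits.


Minimum bits >= n * H = 217 * 1.09 = 236.53, rounded up to a whole number of bits = 237

237 bits


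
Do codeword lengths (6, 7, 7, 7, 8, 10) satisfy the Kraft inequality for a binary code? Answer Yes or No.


Kraft sum = sum(2^(-l_i)) = 0.0439, need <= 1. Result: satisfied (a binary prefix-free code with these lengths exists)

Yes


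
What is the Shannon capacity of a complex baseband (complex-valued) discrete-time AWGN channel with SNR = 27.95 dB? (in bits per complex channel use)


SNR_linear = 10^(27.95/10) = 623.7348; C = log2(1 + SNR_linear) = log2(1 + 623.7348) = 9.2871

9.2871 bits/channel use


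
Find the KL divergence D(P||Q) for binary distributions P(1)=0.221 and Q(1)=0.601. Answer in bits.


KL = p*log2(p/q) + (1-p)*log2((1-p)/(1-q)) = 0.221*log2(0.221/0.601) + 0.779*log2(0.779/0.399) = 0.4329

0.4329 bits


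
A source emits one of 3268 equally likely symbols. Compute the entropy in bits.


H = log2(n) = log2(3268) = 11.6742

11.6742 bits


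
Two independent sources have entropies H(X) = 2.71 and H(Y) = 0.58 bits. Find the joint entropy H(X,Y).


For independent variables, H(X,Y) = H(X) + H(Y) = 2.71 + 0.58 = 3.29

3.29 bits


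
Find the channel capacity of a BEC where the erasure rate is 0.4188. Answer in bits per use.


C = 1 - epsilon = 1 - 0.4188 = 0.5812

0.5812 bits


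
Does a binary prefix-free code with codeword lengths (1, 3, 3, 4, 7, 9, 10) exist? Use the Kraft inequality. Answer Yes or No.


Kraft sum = sum(2^(-l_i)) = 0.8232, need <= 1. Result: satisfied (a binary prefix-free code with these lengths exists)

Yes


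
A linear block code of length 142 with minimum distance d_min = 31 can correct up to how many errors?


Correction capability = floor((d-1)/2) = floor((31-1)/2) = 15

15 errors


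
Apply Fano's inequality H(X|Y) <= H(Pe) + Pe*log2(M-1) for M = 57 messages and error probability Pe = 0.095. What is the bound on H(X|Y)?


H(Pe) = -Pe*log2(Pe) - (1-Pe)*log2(1-Pe) = -0.095*log2(0.095) - 0.905*log2(0.905) = 0.322613 + 0.130329 = 0.4529. Pe*log2(M-1) = 0.095*log2(56) = 0.551699. Bound = H(Pe) + Pe*log2(M-1) = 0.322613 + 0.130329 + 0.551699 = 1.0046

1.0046 bits


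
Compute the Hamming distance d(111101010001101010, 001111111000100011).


Count differing positions: ^ ^ . . ^ . ^ . ^ . . ^ . . ^ . . ^ = 8 differences

8


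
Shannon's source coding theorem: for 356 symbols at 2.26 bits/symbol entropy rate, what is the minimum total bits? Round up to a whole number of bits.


Minimum bits >= n * H = 356 * 2.26 = 804.56, rounded up to a whole number of bits = 805

805 bits


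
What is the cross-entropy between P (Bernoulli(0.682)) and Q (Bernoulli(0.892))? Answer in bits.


H(P,Q) = -p*log2(q) - (1-p)*log2(1-q). -0.682*log2(0.892) = 0.112451; -0.318*log2(0.108) = 1.021065. H(P,Q) = 0.112451 + 1.021065 = 1.1335

1.1335 bits


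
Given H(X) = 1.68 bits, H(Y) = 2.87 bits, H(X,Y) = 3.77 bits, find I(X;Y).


I(X;Y) = H(X) + H(Y) - H(X,Y) = 1.68 + 2.87 - 3.77 = 0.78

0.78 bits


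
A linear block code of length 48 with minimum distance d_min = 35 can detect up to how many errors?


Detection capability = d_min - 1 = 35 - 1 = 34

34 errors


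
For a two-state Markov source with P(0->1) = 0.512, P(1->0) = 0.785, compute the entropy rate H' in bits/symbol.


Stationary distribution: pi_0 = p10/(p01+p10) = 0.6052, pi_1 = 0.3948. Entropy rate H' = pi_0*H(p01) + pi_1*H(p10) = 0.6052*0.9996 + 0.3948*0.7509 = 0.9014

0.9014 bits/symbol


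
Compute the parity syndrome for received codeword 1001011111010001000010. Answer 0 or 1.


Syndrome = XOR of all bits = 1 XOR 0 XOR 0 XOR 1 XOR 0 XOR 1 XOR 1 XOR 1 XOR 1 XOR 1 XOR 0 XOR 1 XOR 0 XOR 0 XOR 0 XOR 1 XOR 0 XOR 0 XOR 0 XOR 0 XOR 1 XOR 0 = 0

0


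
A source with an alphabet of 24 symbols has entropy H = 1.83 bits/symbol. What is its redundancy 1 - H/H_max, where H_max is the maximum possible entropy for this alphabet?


H_max = log2(K) = log2(24) = 4.585 bits/symbol. Redundancy = 1 - H/H_max = 1 - 1.83/4.585 = 1 - 0.3991 = 0.6009

0.6009


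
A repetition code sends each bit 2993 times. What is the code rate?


Rate = k/n = 1/2993

1/2993


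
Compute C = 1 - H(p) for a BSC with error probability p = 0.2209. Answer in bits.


H(p) = -p*log2(p) - (1-p)*log2(1-p) = -0.2209*log2(0.2209) - 0.7791*log2(0.7791) = 0.481238 + 0.280569 = 0.7618. C = 1 - H(p) = 1 - 0.7618 = 0.2382

0.2382 bits


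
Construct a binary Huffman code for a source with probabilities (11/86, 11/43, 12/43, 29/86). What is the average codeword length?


Huffman construction (repeatedly merge the two least-probable nodes; each merge adds 1 bit to every symbol beneath it): 11/86 + 11/43 = 33/86; 12/43 + 29/86 = 53/86; 33/86 + 53/86 = 1. Resulting codeword lengths (in the order the probabilities were given): (2, 2, 2, 2). L_avg = sum(p_i * l_i) = 11/86*2 + 11/43*2 + 12/43*2 + 29/86*2 = 2

2.0 bits


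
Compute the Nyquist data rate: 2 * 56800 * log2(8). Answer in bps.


Rate = 2 * B * log2(M) = 2 * 56800 * 3.0 = 340800.0

340800.0 bps


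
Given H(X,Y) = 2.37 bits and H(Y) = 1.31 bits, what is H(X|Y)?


H(X|Y) = H(X,Y) - H(Y) = 2.37 - 1.31 = 1.06

1.06 bits


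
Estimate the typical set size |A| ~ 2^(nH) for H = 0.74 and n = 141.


log2|A_typical| = nH = 141 * 0.74 = 104.34, so |A_typical| ~ 2^104.34 = 2.567e+31

2.567e+31


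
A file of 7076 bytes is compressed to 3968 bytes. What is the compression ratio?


Ratio = original / compressed = 7076 / 3968 = 1.7833

1.7833


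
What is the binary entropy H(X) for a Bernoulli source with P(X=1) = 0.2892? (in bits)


H = -p*log2(p) - (1-p)*log2(1-p). -0.2892*log2(0.2892) = 0.517628; -0.7108*log2(0.7108) = 0.350058. H = 0.517628 + 0.350058 = 0.8677

0.8677 bits


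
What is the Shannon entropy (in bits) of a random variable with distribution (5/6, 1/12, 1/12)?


H = -sum(p_i * log2(p_i)). Terms: -(5/6)*log2(5/6) = 0.219195; -(1/12)*log2(1/12) = 0.298747; -(1/12)*log2(1/12) = 0.298747. H = 0.219195 + 0.298747 + 0.298747 = 0.8167

0.8167 bits


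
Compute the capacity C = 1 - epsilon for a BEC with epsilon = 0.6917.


C = 1 - epsilon = 1 - 0.6917 = 0.3083

0.3083 bits


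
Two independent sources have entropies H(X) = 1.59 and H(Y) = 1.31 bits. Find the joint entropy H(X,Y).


For independent variables, H(X,Y) = H(X) + H(Y) = 1.59 + 1.31 = 2.9

2.9 bits


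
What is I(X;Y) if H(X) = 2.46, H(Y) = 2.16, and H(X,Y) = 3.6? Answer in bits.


I(X;Y) = H(X) + H(Y) - H(X,Y) = 2.46 + 2.16 - 3.6 = 1.02

1.02 bits


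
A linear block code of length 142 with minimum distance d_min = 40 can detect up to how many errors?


Detection capability = d_min - 1 = 40 - 1 = 39

39 errors


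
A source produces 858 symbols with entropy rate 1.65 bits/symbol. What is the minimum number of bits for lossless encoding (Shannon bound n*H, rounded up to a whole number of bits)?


Minimum bits >= n * H = 858 * 1.65 = 1415.7, rounded up to a whole number of bits = 1416

1416 bits


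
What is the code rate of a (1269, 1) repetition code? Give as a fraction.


Rate = k/n = 1/1269

1/1269


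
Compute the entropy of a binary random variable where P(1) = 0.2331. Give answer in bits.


H = -p*log2(p) - (1-p)*log2(1-p). -0.2331*log2(0.2331) = 0.489738; -0.7669*log2(0.7669) = 0.293638. H = 0.489738 + 0.293638 = 0.7834

0.7834 bits


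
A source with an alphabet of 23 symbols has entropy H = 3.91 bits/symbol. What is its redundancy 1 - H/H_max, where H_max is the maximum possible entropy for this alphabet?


H_max = log2(K) = log2(23) = 4.5236 bits/symbol. Redundancy = 1 - H/H_max = 1 - 3.91/4.5236 = 1 - 0.8644 = 0.1356

0.1356


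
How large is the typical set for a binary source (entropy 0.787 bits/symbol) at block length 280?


log2|A_typical| = nH = 280 * 0.787 = 220.36, so |A_typical| ~ 2^220.36 = 2.163e+66

2.163e+66


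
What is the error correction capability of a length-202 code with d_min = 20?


Correction capability = floor((d-1)/2) = floor((20-1)/2) = 9

9 errors


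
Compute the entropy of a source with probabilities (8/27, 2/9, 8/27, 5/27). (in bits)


H = -sum(p_i * log2(p_i)). Terms: -(8/27)*log2(8/27) = 0.519967; -(2/9)*log2(2/9) = 0.482206; -(8/27)*log2(8/27) = 0.519967; -(5/27)*log2(5/27) = 0.450548. H = 0.519967 + 0.482206 + 0.519967 + 0.450548 = 1.9727

1.9727 bits


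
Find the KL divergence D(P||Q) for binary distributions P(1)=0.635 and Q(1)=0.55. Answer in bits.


KL = p*log2(p/q) + (1-p)*log2((1-p)/(1-q)) = 0.635*log2(0.635/0.55) + 0.365*log2(0.365/0.45) = 0.0214

0.0214 bits


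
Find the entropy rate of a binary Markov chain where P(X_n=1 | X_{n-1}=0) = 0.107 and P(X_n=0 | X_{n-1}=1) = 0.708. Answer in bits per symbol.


Stationary distribution: pi_0 = p10/(p01+p10) = 0.8687, pi_1 = 0.1313. Entropy rate H' = pi_0*H(p01) + pi_1*H(p10) = 0.8687*0.4908 + 0.1313*0.8713 = 0.5408

0.5408 bits/symbol


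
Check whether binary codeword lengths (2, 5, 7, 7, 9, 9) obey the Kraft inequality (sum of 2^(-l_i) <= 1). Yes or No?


Kraft sum = sum(2^(-l_i)) = 0.3008, need <= 1. Result: satisfied (a binary prefix-free code with these lengths exists)

Yes


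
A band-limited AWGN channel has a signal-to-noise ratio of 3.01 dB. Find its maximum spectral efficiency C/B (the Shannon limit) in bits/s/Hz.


SNR_linear = 10^(3.01/10) = 1.9999; C/B = log2(1 + SNR_linear) = log2(1 + 1.9999) = 1.5849

1.5849 bits/s/Hz


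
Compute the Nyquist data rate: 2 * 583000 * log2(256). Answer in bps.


Rate = 2 * B * log2(M) = 2 * 583000 * 8.0 = 9328000.0

9328000.0 bps


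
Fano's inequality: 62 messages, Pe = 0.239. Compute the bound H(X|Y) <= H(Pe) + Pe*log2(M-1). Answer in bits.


H(Pe) = -Pe*log2(Pe) - (1-Pe)*log2(1-Pe) = -0.239*log2(0.239) - 0.761*log2(0.761) = 0.493515 + 0.299858 = 0.7934. Pe*log2(M-1) = 0.239*log2(61) = 1.417446. Bound = H(Pe) + Pe*log2(M-1) = 0.493515 + 0.299858 + 1.417446 = 2.2108

2.2108 bits


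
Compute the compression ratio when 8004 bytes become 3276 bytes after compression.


Ratio = original / compressed = 8004 / 3276 = 2.4432

2.4432


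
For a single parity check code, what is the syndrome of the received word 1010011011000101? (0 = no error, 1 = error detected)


Syndrome = XOR of all bits = 1 XOR 0 XOR 1 XOR 0 XOR 0 XOR 1 XOR 1 XOR 0 XOR 1 XOR 1 XOR 0 XOR 0 XOR 0 XOR 1 XOR 0 XOR 1 = 0

0


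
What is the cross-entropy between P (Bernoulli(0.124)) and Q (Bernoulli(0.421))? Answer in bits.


H(P,Q) = -p*log2(q) - (1-p)*log2(1-q). -0.124*log2(0.421) = 0.154765; -0.876*log2(0.579) = 0.690608. H(P,Q) = 0.154765 + 0.690608 = 0.8454

0.8454 bits


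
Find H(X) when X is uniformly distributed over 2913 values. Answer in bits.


H = log2(n) = log2(2913) = 11.5083

11.5083 bits


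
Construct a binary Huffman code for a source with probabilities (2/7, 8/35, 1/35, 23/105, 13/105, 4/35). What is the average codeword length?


Huffman construction (repeatedly merge the two least-probable nodes; each merge adds 1 bit to every symbol beneath it): 1/35 + 4/35 = 1/7; 13/105 + 1/7 = 4/15; 23/105 + 8/35 = 47/105; 4/15 + 2/7 = 58/105; 47/105 + 58/105 = 1. Resulting codeword lengths (in the order the probabilities were given): (2, 2, 4, 2, 3, 4). L_avg = sum(p_i * l_i) = 2/7*2 + 8/35*2 + 1/35*4 + 23/105*2 + 13/105*3 + 4/35*4 = 253/105 = 2.4095

2.4095 bits


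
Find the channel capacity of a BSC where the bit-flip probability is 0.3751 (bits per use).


H(p) = -p*log2(p) - (1-p)*log2(1-p) = -0.3751*log2(0.3751) - 0.6249*log2(0.6249) = 0.530636 + 0.423871 = 0.9545. C = 1 - H(p) = 1 - 0.9545 = 0.0455

0.0455 bits


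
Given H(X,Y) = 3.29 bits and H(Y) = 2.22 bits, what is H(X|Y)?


H(X|Y) = H(X,Y) - H(Y) = 3.29 - 2.22 = 1.07

1.07 bits


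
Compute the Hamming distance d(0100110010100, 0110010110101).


Count differing positions: . . ^ . ^ . . ^ . . . . ^ = 4 differences

4


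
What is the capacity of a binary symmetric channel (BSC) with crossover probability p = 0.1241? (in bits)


H(p) = -p*log2(p) - (1-p)*log2(1-p) = -0.1241*log2(0.1241) - 0.8759*log2(0.8759) = 0.373594 + 0.167439 = 0.541. C = 1 - H(p) = 1 - 0.541 = 0.459

0.459 bits


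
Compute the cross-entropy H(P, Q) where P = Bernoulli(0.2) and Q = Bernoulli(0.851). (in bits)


H(P,Q) = -p*log2(q) - (1-p)*log2(1-q). -0.2*log2(0.851) = 0.046554; -0.8*log2(0.149) = 2.197293. H(P,Q) = 0.046554 + 2.197293 = 2.2438

2.2438 bits


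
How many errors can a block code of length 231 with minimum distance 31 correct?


Correction capability = floor((d-1)/2) = floor((31-1)/2) = 15

15 errors


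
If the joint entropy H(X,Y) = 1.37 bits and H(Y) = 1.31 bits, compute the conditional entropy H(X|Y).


H(X|Y) = H(X,Y) - H(Y) = 1.37 - 1.31 = 0.06

0.06 bits


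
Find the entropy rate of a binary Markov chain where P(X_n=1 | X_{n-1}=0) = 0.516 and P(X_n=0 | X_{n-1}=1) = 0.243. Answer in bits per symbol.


Stationary distribution: pi_0 = p10/(p01+p10) = 0.3202, pi_1 = 0.6798. Entropy rate H' = pi_0*H(p01) + pi_1*H(p10) = 0.3202*0.9993 + 0.6798*0.8 = 0.8638

0.8638 bits/symbol


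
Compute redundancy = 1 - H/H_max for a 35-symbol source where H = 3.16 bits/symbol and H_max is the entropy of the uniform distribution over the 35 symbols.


H_max = log2(K) = log2(35) = 5.1293 bits/symbol. Redundancy = 1 - H/H_max = 1 - 3.16/5.1293 = 1 - 0.6161 = 0.3839

0.3839


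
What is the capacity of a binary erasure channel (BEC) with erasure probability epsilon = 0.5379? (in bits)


C = 1 - epsilon = 1 - 0.5379 = 0.4621

0.4621 bits


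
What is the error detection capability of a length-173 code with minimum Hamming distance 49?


Detection capability = d_min - 1 = 49 - 1 = 48

48 errors


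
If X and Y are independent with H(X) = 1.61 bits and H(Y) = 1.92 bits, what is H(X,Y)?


For independent variables, H(X,Y) = H(X) + H(Y) = 1.61 + 1.92 = 3.53

3.53 bits


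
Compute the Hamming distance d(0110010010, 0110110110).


Count differing positions: . . . . ^ . . ^ . . = 2 differences

2


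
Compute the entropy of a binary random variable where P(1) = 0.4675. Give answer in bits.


H = -p*log2(p) - (1-p)*log2(1-p). -0.4675*log2(0.4675) = 0.512830; -0.5325*log2(0.5325) = 0.484121. H = 0.512830 + 0.484121 = 0.997

0.997 bits


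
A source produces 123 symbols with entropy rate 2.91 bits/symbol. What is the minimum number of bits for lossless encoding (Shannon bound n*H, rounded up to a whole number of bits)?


Minimum bits >= n * H = 123 * 2.91 = 357.93, rounded up to a whole number of bits = 358

358 bits


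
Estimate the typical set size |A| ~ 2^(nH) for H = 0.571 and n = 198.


log2|A_typical| = nH = 198 * 0.571 = 113.058, so |A_typical| ~ 2^113.058 = 1.081e+34

1.081e+34


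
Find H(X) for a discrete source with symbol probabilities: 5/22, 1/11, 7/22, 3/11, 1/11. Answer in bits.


H = -sum(p_i * log2(p_i)). Terms: -(5/22)*log2(5/22) = 0.485796; -(1/11)*log2(1/11) = 0.314494; -(7/22)*log2(7/22) = 0.525661; -(3/11)*log2(3/11) = 0.511219; -(1/11)*log2(1/11) = 0.314494. H = 0.485796 + 0.314494 + 0.525661 + 0.511219 + 0.314494 = 2.1517

2.1517 bits


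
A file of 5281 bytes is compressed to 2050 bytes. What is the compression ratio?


Ratio = original / compressed = 5281 / 2050 = 2.5761

2.5761


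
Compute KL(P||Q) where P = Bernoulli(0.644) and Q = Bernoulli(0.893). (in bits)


KL = p*log2(p/q) + (1-p)*log2((1-p)/(1-q)) = 0.644*log2(0.644/0.893) + 0.356*log2(0.356/0.107) = 0.3137

0.3137 bits


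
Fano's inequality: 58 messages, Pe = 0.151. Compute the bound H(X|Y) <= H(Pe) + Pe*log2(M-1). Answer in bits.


H(Pe) = -Pe*log2(Pe) - (1-Pe)*log2(1-Pe) = -0.151*log2(0.151) - 0.849*log2(0.849) = 0.411834 + 0.200503 = 0.6123. Pe*log2(M-1) = 0.151*log2(57) = 0.880766. Bound = H(Pe) + Pe*log2(M-1) = 0.411834 + 0.200503 + 0.880766 = 1.4931

1.4931 bits


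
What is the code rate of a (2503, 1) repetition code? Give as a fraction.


Rate = k/n = 1/2503

1/2503


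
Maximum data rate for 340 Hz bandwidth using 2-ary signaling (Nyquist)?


Rate = 2 * B * log2(M) = 2 * 340 * 1.0 = 680.0

680.0 bps


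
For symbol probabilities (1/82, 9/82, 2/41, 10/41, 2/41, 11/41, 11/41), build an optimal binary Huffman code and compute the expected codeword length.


Huffman construction (repeatedly merge the two least-probable nodes; each merge adds 1 bit to every symbol beneath it): 1/82 + 2/41 = 5/82; 2/41 + 5/82 = 9/82; 9/82 + 9/82 = 9/41; 9/41 + 10/41 = 19/41; 11/41 + 11/41 = 22/41; 19/41 + 22/41 = 1. Resulting codeword lengths (in the order the probabilities were given): (5, 3, 5, 2, 4, 2, 2). L_avg = sum(p_i * l_i) = 1/82*5 + 9/82*3 + 2/41*5 + 10/41*2 + 2/41*4 + 11/41*2 + 11/41*2 = 98/41 = 2.3902

2.3902 bits


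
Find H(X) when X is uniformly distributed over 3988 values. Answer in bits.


H = log2(n) = log2(3988) = 11.9614

11.9614 bits


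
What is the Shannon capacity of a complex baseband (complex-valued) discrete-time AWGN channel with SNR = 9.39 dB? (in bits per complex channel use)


SNR_linear = 10^(9.39/10) = 8.6896; C = log2(1 + SNR_linear) = log2(1 + 8.6896) = 3.2764

3.2764 bits/channel use


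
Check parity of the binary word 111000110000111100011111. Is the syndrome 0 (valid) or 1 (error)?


Syndrome = XOR of all bits = 1 XOR 1 XOR 1 XOR 0 XOR 0 XOR 0 XOR 1 XOR 1 XOR 0 XOR 0 XOR 0 XOR 0 XOR 1 XOR 1 XOR 1 XOR 1 XOR 0 XOR 0 XOR 0 XOR 1 XOR 1 XOR 1 XOR 1 XOR 1 = 0

0


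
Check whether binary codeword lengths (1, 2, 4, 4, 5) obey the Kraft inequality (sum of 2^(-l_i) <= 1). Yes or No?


Kraft sum = sum(2^(-l_i)) = 0.9062, need <= 1. Result: satisfied (a binary prefix-free code with these lengths exists)

Yes


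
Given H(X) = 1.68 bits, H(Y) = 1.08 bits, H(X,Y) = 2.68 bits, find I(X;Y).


I(X;Y) = H(X) + H(Y) - H(X,Y) = 1.68 + 1.08 - 2.68 = 0.08

0.08 bits


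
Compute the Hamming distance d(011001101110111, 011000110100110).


Count differing positions: . . . . . ^ . ^ ^ . ^ . . . ^ = 5 differences

5


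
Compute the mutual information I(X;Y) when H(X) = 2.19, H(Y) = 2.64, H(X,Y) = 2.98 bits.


I(X;Y) = H(X) + H(Y) - H(X,Y) = 2.19 + 2.64 - 2.98 = 1.85

1.85 bits


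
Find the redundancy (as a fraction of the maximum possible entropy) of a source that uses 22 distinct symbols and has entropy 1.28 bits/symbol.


H_max = log2(K) = log2(22) = 4.4594 bits/symbol. Redundancy = 1 - H/H_max = 1 - 1.28/4.4594 = 1 - 0.287 = 0.713

0.713


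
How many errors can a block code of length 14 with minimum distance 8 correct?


Correction capability = floor((d-1)/2) = floor((8-1)/2) = 3

3 errors


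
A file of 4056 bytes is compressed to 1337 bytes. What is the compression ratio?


Ratio = original / compressed = 4056 / 1337 = 3.0337

3.0337


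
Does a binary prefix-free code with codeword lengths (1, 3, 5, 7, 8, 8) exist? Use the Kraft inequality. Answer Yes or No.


Kraft sum = sum(2^(-l_i)) = 0.6719, need <= 1. Result: satisfied (a binary prefix-free code with these lengths exists)

Yes


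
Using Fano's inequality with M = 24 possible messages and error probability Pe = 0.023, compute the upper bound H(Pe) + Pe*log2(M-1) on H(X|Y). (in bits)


H(Pe) = -Pe*log2(Pe) - (1-Pe)*log2(1-Pe) = -0.023*log2(0.023) - 0.977*log2(0.977) = 0.125171 + 0.032797 = 0.158. Pe*log2(M-1) = 0.023*log2(23) = 0.104042. Bound = H(Pe) + Pe*log2(M-1) = 0.125171 + 0.032797 + 0.104042 = 0.262

0.262 bits


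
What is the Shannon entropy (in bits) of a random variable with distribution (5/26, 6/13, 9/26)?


H = -sum(p_i * log2(p_i)). Terms: -(5/26)*log2(5/26) = 0.457406; -(6/13)*log2(6/13) = 0.514836; -(9/26)*log2(9/26) = 0.529794. H = 0.457406 + 0.514836 + 0.529794 = 1.502

1.502 bits


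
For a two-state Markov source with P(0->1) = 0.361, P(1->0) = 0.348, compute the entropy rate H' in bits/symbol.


Stationary distribution: pi_0 = p10/(p01+p10) = 0.4908, pi_1 = 0.5092. Entropy rate H' = pi_0*H(p01) + pi_1*H(p10) = 0.4908*0.9435 + 0.5092*0.9323 = 0.9378

0.9378 bits/symbol


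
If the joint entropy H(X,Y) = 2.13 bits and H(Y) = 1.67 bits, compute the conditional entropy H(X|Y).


H(X|Y) = H(X,Y) - H(Y) = 2.13 - 1.67 = 0.46

0.46 bits


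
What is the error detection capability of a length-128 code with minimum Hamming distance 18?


Detection capability = d_min - 1 = 18 - 1 = 17

17 errors


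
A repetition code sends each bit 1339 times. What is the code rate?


Rate = k/n = 1/1339

1/1339


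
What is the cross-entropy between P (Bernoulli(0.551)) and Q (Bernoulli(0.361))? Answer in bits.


H(P,Q) = -p*log2(q) - (1-p)*log2(1-q). -0.551*log2(0.361) = 0.809931; -0.449*log2(0.639) = 0.290104. H(P,Q) = 0.809931 + 0.290104 = 1.1

1.1 bits


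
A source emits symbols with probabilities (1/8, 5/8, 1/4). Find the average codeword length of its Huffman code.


Huffman construction (repeatedly merge the two least-probable nodes; each merge adds 1 bit to every symbol beneath it): 1/8 + 1/4 = 3/8; 3/8 + 5/8 = 1. Resulting codeword lengths (in the order the probabilities were given): (2, 1, 2). L_avg = sum(p_i * l_i) = 1/8*2 + 5/8*1 + 1/4*2 = 11/8 = 1.375

1.375 bits


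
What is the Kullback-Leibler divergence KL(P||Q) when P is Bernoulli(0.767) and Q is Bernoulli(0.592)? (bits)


KL = p*log2(p/q) + (1-p)*log2((1-p)/(1-q)) = 0.767*log2(0.767/0.592) + 0.233*log2(0.233/0.408) = 0.0983

0.0983 bits


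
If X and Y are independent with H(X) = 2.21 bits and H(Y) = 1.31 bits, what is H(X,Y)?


For independent variables, H(X,Y) = H(X) + H(Y) = 2.21 + 1.31 = 3.52

3.52 bits


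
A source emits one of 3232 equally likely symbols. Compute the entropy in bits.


H = log2(n) = log2(3232) = 11.6582

11.6582 bits


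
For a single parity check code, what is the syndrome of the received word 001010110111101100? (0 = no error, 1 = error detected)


Syndrome = XOR of all bits = 0 XOR 0 XOR 1 XOR 0 XOR 1 XOR 0 XOR 1 XOR 1 XOR 0 XOR 1 XOR 1 XOR 1 XOR 1 XOR 0 XOR 1 XOR 1 XOR 0 XOR 0 = 0

0


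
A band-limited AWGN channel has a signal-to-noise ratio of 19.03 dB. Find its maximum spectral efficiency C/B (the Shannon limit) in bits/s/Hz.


SNR_linear = 10^(19.03/10) = 79.9834; C/B = log2(1 + SNR_linear) = log2(1 + 79.9834) = 6.3396

6.3396 bits/s/Hz


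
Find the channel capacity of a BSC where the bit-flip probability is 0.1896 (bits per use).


H(p) = -p*log2(p) - (1-p)*log2(1-p) = -0.1896*log2(0.1896) - 0.8104*log2(0.8104) = 0.454845 + 0.245789 = 0.7006. C = 1 - H(p) = 1 - 0.7006 = 0.2994

0.2994 bits


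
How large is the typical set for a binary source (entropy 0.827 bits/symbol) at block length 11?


log2|A_typical| = nH = 11 * 0.827 = 9.097, so |A_typical| ~ 2^9.097 = 5.476e+02

5.476e+02


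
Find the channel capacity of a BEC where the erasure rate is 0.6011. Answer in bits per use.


C = 1 - epsilon = 1 - 0.6011 = 0.3989

0.3989 bits


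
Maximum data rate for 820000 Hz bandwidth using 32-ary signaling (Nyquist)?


Rate = 2 * B * log2(M) = 2 * 820000 * 5.0 = 8200000.0

8200000.0 bps


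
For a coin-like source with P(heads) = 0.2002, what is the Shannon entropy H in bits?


H = -p*log2(p) - (1-p)*log2(1-p). -0.2002*log2(0.2002) = 0.464561; -0.7998*log2(0.7998) = 0.257767. H = 0.464561 + 0.257767 = 0.7223

0.7223 bits


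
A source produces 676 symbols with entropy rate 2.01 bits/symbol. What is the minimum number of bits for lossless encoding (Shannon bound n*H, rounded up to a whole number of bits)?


Minimum bits >= n * H = 676 * 2.01 = 1358.76, rounded up to a whole number of bits = 1359

1359 bits


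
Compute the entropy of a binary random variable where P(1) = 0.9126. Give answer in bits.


H = -p*log2(p) - (1-p)*log2(1-p). -0.9126*log2(0.9126) = 0.120413; -0.0874*log2(0.0874) = 0.307318. H = 0.120413 + 0.307318 = 0.4277

0.4277 bits


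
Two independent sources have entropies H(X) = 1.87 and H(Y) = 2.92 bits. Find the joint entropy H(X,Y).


For independent variables, H(X,Y) = H(X) + H(Y) = 1.87 + 2.92 = 4.79

4.79 bits


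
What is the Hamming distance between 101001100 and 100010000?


Count differing positions: . . ^ . ^ ^ ^ . . = 4 differences

4


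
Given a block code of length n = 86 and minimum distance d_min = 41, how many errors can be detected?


Detection capability = d_min - 1 = 41 - 1 = 40

40 errors


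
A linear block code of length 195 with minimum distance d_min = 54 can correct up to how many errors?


Correction capability = floor((d-1)/2) = floor((54-1)/2) = 26

26 errors


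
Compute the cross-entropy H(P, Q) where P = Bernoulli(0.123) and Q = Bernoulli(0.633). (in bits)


H(P,Q) = -p*log2(q) - (1-p)*log2(1-q). -0.123*log2(0.633) = 0.081146; -0.877*log2(0.367) = 1.268272. H(P,Q) = 0.081146 + 1.268272 = 1.3494

1.3494 bits


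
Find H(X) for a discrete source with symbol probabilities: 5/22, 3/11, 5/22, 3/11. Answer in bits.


H = -sum(p_i * log2(p_i)). Terms: -(5/22)*log2(5/22) = 0.485796; -(3/11)*log2(3/11) = 0.511219; -(5/22)*log2(5/22) = 0.485796; -(3/11)*log2(3/11) = 0.511219. H = 0.485796 + 0.511219 + 0.485796 + 0.511219 = 1.994

1.994 bits


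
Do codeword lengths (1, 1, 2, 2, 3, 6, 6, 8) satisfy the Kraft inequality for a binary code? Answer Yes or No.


Kraft sum = sum(2^(-l_i)) = 1.6602, need <= 1. Result: violated (a binary prefix-free code with these lengths cannot exist)

No


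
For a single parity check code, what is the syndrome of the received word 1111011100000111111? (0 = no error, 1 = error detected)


Syndrome = XOR of all bits = 1 XOR 1 XOR 1 XOR 1 XOR 0 XOR 1 XOR 1 XOR 1 XOR 0 XOR 0 XOR 0 XOR 0 XOR 0 XOR 1 XOR 1 XOR 1 XOR 1 XOR 1 XOR 1 = 1

1


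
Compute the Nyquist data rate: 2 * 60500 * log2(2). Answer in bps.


Rate = 2 * B * log2(M) = 2 * 60500 * 1.0 = 121000.0

121000.0 bps


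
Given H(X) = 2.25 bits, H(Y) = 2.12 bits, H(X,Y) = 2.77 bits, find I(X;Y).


I(X;Y) = H(X) + H(Y) - H(X,Y) = 2.25 + 2.12 - 2.77 = 1.6

1.6 bits


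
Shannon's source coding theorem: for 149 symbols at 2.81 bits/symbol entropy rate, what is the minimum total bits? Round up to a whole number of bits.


Minimum bits >= n * H = 149 * 2.81 = 418.69, rounded up to a whole number of bits = 419

419 bits


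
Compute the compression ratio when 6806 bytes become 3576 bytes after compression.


Ratio = original / compressed = 6806 / 3576 = 1.9032

1.9032


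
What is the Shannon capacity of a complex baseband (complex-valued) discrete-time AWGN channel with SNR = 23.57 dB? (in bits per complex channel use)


SNR_linear = 10^(23.57/10) = 227.5097; C = log2(1 + SNR_linear) = log2(1 + 227.5097) = 7.8361

7.8361 bits/channel use


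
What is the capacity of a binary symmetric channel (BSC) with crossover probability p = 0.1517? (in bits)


H(p) = -p*log2(p) - (1-p)*log2(1-p) = -0.1517*log2(0.1517) - 0.8483*log2(0.8483) = 0.412731 + 0.201347 = 0.6141. C = 1 - H(p) = 1 - 0.6141 = 0.3859

0.3859 bits


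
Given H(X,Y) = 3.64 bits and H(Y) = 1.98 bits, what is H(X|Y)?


H(X|Y) = H(X,Y) - H(Y) = 3.64 - 1.98 = 1.66

1.66 bits


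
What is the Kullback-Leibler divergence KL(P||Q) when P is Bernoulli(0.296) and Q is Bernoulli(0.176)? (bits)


KL = p*log2(p/q) + (1-p)*log2((1-p)/(1-q)) = 0.296*log2(0.296/0.176) + 0.704*log2(0.704/0.824) = 0.0621

0.0621 bits


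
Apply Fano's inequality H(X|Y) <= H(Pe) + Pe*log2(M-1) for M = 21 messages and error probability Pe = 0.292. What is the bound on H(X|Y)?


H(Pe) = -Pe*log2(Pe) - (1-Pe)*log2(1-Pe) = -0.292*log2(0.292) - 0.708*log2(0.708) = 0.518580 + 0.352711 = 0.8713. Pe*log2(M-1) = 0.292*log2(20) = 1.262003. Bound = H(Pe) + Pe*log2(M-1) = 0.518580 + 0.352711 + 1.262003 = 2.1333

2.1333 bits


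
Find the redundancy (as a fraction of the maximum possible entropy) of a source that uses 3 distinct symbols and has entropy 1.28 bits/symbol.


H_max = log2(K) = log2(3) = 1.585 bits/symbol. Redundancy = 1 - H/H_max = 1 - 1.28/1.585 = 1 - 0.8076 = 0.1924

0.1924


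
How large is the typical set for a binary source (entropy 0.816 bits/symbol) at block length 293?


log2|A_typical| = nH = 293 * 0.816 = 239.088, so |A_typical| ~ 2^239.088 = 9.390e+71

9.390e+71


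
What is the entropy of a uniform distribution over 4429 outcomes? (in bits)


H = log2(n) = log2(4429) = 12.1128

12.1128 bits


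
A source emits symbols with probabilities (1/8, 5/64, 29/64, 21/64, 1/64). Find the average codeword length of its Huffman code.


Huffman construction (repeatedly merge the two least-probable nodes; each merge adds 1 bit to every symbol beneath it): 1/64 + 5/64 = 3/32; 3/32 + 1/8 = 7/32; 7/32 + 21/64 = 35/64; 29/64 + 35/64 = 1. Resulting codeword lengths (in the order the probabilities were given): (3, 4, 1, 2, 4). L_avg = sum(p_i * l_i) = 1/8*3 + 5/64*4 + 29/64*1 + 21/64*2 + 1/64*4 = 119/64 = 1.8594

1.8594 bits


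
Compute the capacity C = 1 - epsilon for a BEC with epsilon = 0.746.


C = 1 - epsilon = 1 - 0.746 = 0.254

0.254 bits


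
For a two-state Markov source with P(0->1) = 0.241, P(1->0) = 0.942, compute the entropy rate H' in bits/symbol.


Stationary distribution: pi_0 = p10/(p01+p10) = 0.7963, pi_1 = 0.2037. Entropy rate H' = pi_0*H(p01) + pi_1*H(p10) = 0.7963*0.7967 + 0.2037*0.3195 = 0.6995

0.6995 bits/symbol


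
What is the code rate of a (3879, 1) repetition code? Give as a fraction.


Rate = k/n = 1/3879

1/3879


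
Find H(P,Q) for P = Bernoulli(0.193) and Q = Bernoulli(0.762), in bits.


H(P,Q) = -p*log2(q) - (1-p)*log2(1-q). -0.193*log2(0.762) = 0.075682; -0.807*log2(0.238) = 1.671270. H(P,Q) = 0.075682 + 1.671270 = 1.747

1.747 bits


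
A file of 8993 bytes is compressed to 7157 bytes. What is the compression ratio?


Ratio = original / compressed = 8993 / 7157 = 1.2565

1.2565


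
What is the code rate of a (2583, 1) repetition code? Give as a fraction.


Rate = k/n = 1/2583

1/2583


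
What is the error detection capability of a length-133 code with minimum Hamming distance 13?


Detection capability = d_min - 1 = 13 - 1 = 12

12 errors


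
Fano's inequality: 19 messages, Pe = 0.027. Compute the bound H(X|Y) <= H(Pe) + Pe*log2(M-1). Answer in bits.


H(Pe) = -Pe*log2(Pe) - (1-Pe)*log2(1-Pe) = -0.027*log2(0.027) - 0.973*log2(0.973) = 0.140694 + 0.038422 = 0.1791. Pe*log2(M-1) = 0.027*log2(18) = 0.112588. Bound = H(Pe) + Pe*log2(M-1) = 0.140694 + 0.038422 + 0.112588 = 0.2917

0.2917 bits


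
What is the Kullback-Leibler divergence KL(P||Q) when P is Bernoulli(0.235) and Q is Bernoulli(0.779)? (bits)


KL = p*log2(p/q) + (1-p)*log2((1-p)/(1-q)) = 0.235*log2(0.235/0.779) + 0.765*log2(0.765/0.221) = 0.9641

0.9641 bits


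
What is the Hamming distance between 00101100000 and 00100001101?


Count differing positions: . . . . ^ ^ . ^ ^ . ^ = 5 differences

5


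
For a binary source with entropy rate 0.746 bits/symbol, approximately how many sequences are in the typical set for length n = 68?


log2|A_typical| = nH = 68 * 0.746 = 50.728, so |A_typical| ~ 2^50.728 = 1.865e+15

1.865e+15


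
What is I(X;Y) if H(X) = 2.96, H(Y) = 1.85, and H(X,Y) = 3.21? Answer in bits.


I(X;Y) = H(X) + H(Y) - H(X,Y) = 2.96 + 1.85 - 3.21 = 1.6

1.6 bits


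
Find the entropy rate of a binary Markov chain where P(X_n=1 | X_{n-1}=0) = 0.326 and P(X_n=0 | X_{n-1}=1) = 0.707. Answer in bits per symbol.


Stationary distribution: pi_0 = p10/(p01+p10) = 0.6844, pi_1 = 0.3156. Entropy rate H' = pi_0*H(p01) + pi_1*H(p10) = 0.6844*0.9108 + 0.3156*0.8726 = 0.8987

0.8987 bits/symbol


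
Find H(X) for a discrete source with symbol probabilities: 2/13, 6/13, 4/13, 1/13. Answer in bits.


H = -sum(p_i * log2(p_i)). Terms: -(2/13)*log2(2/13) = 0.415452; -(6/13)*log2(6/13) = 0.514836; -(4/13)*log2(4/13) = 0.523212; -(1/13)*log2(1/13) = 0.284649. H = 0.415452 + 0.514836 + 0.523212 + 0.284649 = 1.7381

1.7381 bits


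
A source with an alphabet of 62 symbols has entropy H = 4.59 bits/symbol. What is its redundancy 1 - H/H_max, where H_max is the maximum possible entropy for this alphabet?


H_max = log2(K) = log2(62) = 5.9542 bits/symbol. Redundancy = 1 - H/H_max = 1 - 4.59/5.9542 = 1 - 0.7709 = 0.2291

0.2291
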